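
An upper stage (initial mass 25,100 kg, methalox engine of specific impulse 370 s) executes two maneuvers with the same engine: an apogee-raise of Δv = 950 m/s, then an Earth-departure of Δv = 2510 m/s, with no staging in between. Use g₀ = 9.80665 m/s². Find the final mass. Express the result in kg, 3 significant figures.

v_e = Isp · g₀ = 370 × 9.80665 = 3628.5 m/s.
After the first burn: m = 25100 × exp(−950/3628.5) = 25100 × 0.76965 = 19,318.2 kg.
After the second burn: m = 19,318.2 × exp(−2510/3628.5) = 19,318.2 × 0.50070 = 9,672.62 kg.

final mass ≈ 9670 kg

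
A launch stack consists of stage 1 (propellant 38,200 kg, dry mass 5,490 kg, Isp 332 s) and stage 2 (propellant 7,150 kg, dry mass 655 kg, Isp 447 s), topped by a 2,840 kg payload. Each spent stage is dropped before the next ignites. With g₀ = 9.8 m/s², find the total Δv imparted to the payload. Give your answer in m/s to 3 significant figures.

Δv ≈ 8830 m/s

Ignition mass of stage 1 = 38,200+5,490 + 7,150+655 + 2,840 = 54,335 kg.
Stage 1: m₀ = 54,335 kg, m_f = 54,335 − 38,200 = 16,135 kg; Δv = 332×9.8×ln(3.368) = 3253.6×1.2142 ≈ 3950 m/s.
Stage 2: m₀ = 10,645 kg, m_f = 10,645 − 7,150 = 3,495 kg; Δv = 447×9.8×ln(3.046) = 4380.6×1.1138 ≈ 4879 m/s.
Total Δv = 3950 + 4879 = 8829 m/s.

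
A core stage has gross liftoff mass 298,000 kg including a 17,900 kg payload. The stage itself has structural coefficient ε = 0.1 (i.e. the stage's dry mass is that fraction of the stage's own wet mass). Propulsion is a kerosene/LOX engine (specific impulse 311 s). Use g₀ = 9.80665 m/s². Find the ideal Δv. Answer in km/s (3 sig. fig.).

Stage wet mass = m₀ − payload = 298,000 − 17,900 = 280,100 kg.
Stage dry mass = ε × stage wet mass = 0.1 × 280,100 = 28,010 kg.
Burnout mass m_f = stage dry + payload = 28,010 + 17,900 = 45,910 kg.
v_e = Isp · g₀ = 311 × 9.80665 = 3049.9 m/s.
Rocket equation: Δv = v_e · ln(298,000/45,910) = 3049.9 × ln(6.491) = 3049.9 × 1.8704 ≈ 5705 m/s.

Δv ≈ 5.70 km/s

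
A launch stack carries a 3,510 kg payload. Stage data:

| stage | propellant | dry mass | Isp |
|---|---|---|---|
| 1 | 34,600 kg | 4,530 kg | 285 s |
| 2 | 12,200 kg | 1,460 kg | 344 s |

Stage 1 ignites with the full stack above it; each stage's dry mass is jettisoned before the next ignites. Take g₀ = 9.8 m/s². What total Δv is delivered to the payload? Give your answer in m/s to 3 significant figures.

Δv ≈ 6840 m/s

Ignition mass of stage 1 = 34,600+4,530 + 12,200+1,460 + 3,510 = 56,300 kg.
Stage 1: m₀ = 56,300 kg, m_f = 56,300 − 34,600 = 21,700 kg; Δv = 285×9.8×ln(2.594) = 2793.0×0.9534 ≈ 2663 m/s.
Stage 2: m₀ = 17,170 kg, m_f = 17,170 − 12,200 = 4,970 kg; Δv = 344×9.8×ln(3.455) = 3371.2×1.2397 ≈ 4179 m/s.
Total Δv = 2663 + 4179 = 6842 m/s.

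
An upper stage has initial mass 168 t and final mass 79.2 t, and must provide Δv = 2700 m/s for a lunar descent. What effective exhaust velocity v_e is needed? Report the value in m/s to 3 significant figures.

ln(m₀/m_f) = ln(168000/79200) = ln(2.121) = 0.7520.
v_e = Δv / ln(m₀/m_f) = 2700 / 0.7520 = 3590.5 m/s.

v_e ≈ 3590 m/s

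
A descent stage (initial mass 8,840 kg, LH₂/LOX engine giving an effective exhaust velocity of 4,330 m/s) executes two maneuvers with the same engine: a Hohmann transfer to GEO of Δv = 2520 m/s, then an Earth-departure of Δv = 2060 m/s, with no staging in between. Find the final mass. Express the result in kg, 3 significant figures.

final mass ≈ 3070 kg

After the first burn: m = 8840 × exp(−2520/4330.0) = 8840 × 0.55879 = 4,939.7 kg.
After the second burn: m = 4,939.7 × exp(−2060/4330.0) = 4,939.7 × 0.62142 = 3,069.63 kg.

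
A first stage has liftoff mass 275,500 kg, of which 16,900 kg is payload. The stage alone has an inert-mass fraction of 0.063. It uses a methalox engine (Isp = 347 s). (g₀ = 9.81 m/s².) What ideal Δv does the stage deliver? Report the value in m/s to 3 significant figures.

Stage wet mass = m₀ − payload = 275,500 − 16,900 = 258,600 kg.
Stage dry mass = ε × stage wet mass = 0.063 × 258,600 = 16,291.8 kg.
Burnout mass m_f = stage dry + payload = 16,291.8 + 16,900 = 33,191.8 kg.
v_e = Isp · g₀ = 347 × 9.81 = 3404.1 m/s.
Δv = v_e · ln(275,500/33,191.8) = 3404.1 × ln(8.3) = 3404.1 × 2.1163 ≈ 7204 m/s.

Δv ≈ 7200 m/s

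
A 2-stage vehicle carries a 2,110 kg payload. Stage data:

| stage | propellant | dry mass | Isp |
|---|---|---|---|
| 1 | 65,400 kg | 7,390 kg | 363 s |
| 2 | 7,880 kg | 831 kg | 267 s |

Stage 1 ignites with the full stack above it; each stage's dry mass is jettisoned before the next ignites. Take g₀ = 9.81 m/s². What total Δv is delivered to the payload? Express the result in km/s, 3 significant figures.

Δv ≈ 8.84 km/s

Ignition mass of stage 1 = 65,400+7,390 + 7,880+831 + 2,110 = 83,611 kg.
Stage 1: m₀ = 83,611 kg, m_f = 83,611 − 65,400 = 18,211 kg; Δv = 363×9.81×ln(4.591) = 3561.0×1.5241 ≈ 5428 m/s.
Stage 2: m₀ = 10,821 kg, m_f = 10,821 − 7,880 = 2,941 kg; Δv = 267×9.81×ln(3.679) = 2619.3×1.3027 ≈ 3412 m/s.
Total Δv = 5428 + 3412 = 8840 m/s.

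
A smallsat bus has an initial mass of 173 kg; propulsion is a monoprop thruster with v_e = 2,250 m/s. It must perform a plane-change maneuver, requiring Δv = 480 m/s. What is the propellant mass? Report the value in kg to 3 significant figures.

From the ideal rocket equation, m₀/m_f = exp(Δv / v_e) = exp(480 / 2250.0) = exp(0.2133) = 1.2378.
m_f = 173 / 1.2378 = 139.764 kg, so propellant = m₀ − m_f = 173 − 139.764 = 33.236 kg.

propellant mass ≈ 33.2 kg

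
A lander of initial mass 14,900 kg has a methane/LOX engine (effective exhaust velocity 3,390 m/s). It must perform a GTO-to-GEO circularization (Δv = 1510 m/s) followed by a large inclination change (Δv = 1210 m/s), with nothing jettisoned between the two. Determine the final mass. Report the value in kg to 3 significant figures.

final mass ≈ 6680 kg

After the first burn: m = 14900 × exp(−1510/3390.0) = 14900 × 0.64055 = 9,544.2 kg.
After the second burn: m = 9,544.2 × exp(−1210/3390.0) = 9,544.2 × 0.69982 = 6,679.22 kg.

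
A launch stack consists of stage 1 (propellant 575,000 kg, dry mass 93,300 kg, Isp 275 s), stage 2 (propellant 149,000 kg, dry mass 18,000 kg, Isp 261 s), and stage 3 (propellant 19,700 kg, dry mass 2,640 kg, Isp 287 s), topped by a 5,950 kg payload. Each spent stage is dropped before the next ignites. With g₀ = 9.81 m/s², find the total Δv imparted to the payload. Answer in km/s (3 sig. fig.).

Δv ≈ 10.0 km/s

Ignition mass of stage 1 = 575,000+93,300 + 149,000+18,000 + 19,700+2,640 + 5,950 = 863,590 kg.
Stage 1: m₀ = 863,590 kg, m_f = 863,590 − 575,000 = 288,590 kg; Δv = 275×9.81×ln(2.992) = 2697.8×1.0961 ≈ 2957 m/s.
Stage 2: m₀ = 195,290 kg, m_f = 195,290 − 149,000 = 46,290 kg; Δv = 261×9.81×ln(4.219) = 2560.4×1.4396 ≈ 3686 m/s.
Stage 3: m₀ = 28,290 kg, m_f = 28,290 − 19,700 = 8,590 kg; Δv = 287×9.81×ln(3.293) = 2815.5×1.1919 ≈ 3356 m/s.
Total Δv = 2957 + 3686 + 3356 = 9999 m/s.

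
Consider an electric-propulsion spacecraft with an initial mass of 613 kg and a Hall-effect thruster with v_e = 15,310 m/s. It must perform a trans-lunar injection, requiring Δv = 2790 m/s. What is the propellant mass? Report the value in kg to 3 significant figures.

propellant mass ≈ 102 kg

m₀/m_f = exp(Δv / v_e) = exp(2790 / 15310.0) = exp(0.1822) = 1.1999.
m_f = 613 / 1.1999 = 510.876 kg, so propellant = m₀ − m_f = 613 − 510.876 = 102.124 kg.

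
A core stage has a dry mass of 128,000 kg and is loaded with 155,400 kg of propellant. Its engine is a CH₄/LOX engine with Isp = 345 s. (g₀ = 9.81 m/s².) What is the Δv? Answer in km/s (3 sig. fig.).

Δv ≈ 2.69 km/s

v_e = Isp · g₀ = 345 × 9.81 = 3384.5 m/s.
m₀ = m_dry + m_prop = 128,000 + 155,400 = 283,400 kg.
Δv = v_e · ln(m₀/m_f) = 3384.5 × ln(2.214) = 3384.5 × 0.7948 ≈ 2690.1 m/s.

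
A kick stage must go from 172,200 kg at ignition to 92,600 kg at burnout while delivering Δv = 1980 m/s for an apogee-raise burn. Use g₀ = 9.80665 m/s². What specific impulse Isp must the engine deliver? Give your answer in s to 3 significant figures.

Isp ≈ 325 s

ln(m₀/m_f) = ln(172200/92600) = ln(1.86) = 0.6204.
v_e = Δv / ln(m₀/m_f) = 1980 / 0.6204 = 3191.7 m/s.
Isp = v_e / g₀ = 3191.7 / 9.80665 = 325.5 s.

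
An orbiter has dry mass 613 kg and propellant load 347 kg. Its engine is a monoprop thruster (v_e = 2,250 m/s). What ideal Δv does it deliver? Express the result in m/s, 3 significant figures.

m₀ = m_dry + m_prop = 613 + 347 = 960 kg.
From the ideal rocket equation, Δv = v_e · ln(m₀/m_f) = 2250.0 × ln(1.566) = 2250.0 × 0.4486 ≈ 1009.3 m/s.

Δv ≈ 1010 m/s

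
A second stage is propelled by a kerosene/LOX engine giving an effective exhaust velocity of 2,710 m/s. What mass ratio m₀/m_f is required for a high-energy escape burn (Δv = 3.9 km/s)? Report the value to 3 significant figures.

Using Δv = v_e ln(m₀/m_f): m₀/m_f = exp(Δv / v_e) = exp(3900 / 2710.0) = exp(1.4391) = 4.2170.

mass ratio ≈ 4.22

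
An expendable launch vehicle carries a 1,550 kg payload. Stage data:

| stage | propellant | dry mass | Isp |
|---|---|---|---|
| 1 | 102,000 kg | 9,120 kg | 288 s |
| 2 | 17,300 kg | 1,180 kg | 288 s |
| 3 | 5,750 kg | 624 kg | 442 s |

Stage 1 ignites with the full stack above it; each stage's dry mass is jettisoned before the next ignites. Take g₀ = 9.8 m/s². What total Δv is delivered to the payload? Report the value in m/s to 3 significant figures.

Ignition mass of stage 1 = 102,000+9,120 + 17,300+1,180 + 5,750+624 + 1,550 = 137,524 kg.
Stage 1: m₀ = 137,524 kg, m_f = 137,524 − 102,000 = 35,524 kg; Δv = 288×9.8×ln(3.871) = 2822.4×1.3536 ≈ 3820 m/s.
Stage 2: m₀ = 26,404 kg, m_f = 26,404 − 17,300 = 9,104 kg; Δv = 288×9.8×ln(2.9) = 2822.4×1.0648 ≈ 3005 m/s.
Stage 3: m₀ = 7,924 kg, m_f = 7,924 − 5,750 = 2,174 kg; Δv = 442×9.8×ln(3.645) = 4331.6×1.2933 ≈ 5602 m/s.
Total Δv = 3820 + 3005 + 5602 = 12427 m/s.

Δv ≈ 12400 m/s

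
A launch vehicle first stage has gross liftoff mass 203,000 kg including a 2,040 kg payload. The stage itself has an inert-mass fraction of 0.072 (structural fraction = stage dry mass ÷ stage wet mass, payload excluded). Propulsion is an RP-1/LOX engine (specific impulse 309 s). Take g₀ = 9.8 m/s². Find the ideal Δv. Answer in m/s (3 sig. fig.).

Δv ≈ 7600 m/s

Stage wet mass = m₀ − payload = 203,000 − 2,040 = 200,960 kg.
Stage dry mass = ε × stage wet mass = 0.072 × 200,960 = 14,469.1 kg.
Burnout mass m_f = stage dry + payload = 14,469.1 + 2,040 = 16,509.1 kg.
v_e = Isp · g₀ = 309 × 9.8 = 3028.2 m/s.
Δv = v_e · ln(203,000/16,509.1) = 3028.2 × ln(12.3) = 3028.2 × 2.5093 ≈ 7599 m/s.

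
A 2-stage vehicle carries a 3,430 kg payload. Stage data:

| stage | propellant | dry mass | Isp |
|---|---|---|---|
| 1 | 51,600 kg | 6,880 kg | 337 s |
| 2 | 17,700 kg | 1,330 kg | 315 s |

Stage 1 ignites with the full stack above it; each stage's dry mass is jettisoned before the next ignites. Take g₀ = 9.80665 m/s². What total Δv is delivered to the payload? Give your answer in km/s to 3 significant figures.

Ignition mass of stage 1 = 51,600+6,880 + 17,700+1,330 + 3,430 = 80,940 kg.
Stage 1: m₀ = 80,940 kg, m_f = 80,940 − 51,600 = 29,340 kg; Δv = 337×9.80665×ln(2.759) = 3304.8×1.0148 ≈ 3354 m/s.
Stage 2: m₀ = 22,460 kg, m_f = 22,460 − 17,700 = 4,760 kg; Δv = 315×9.80665×ln(4.718) = 3089.1×1.5515 ≈ 4793 m/s.
Total Δv = 3354 + 4793 = 8147 m/s.

Δv ≈ 8.15 km/s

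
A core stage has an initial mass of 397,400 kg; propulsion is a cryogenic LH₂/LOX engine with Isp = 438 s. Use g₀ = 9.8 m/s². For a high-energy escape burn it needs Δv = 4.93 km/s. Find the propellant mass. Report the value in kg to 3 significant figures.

v_e = Isp · g₀ = 438 × 9.8 = 4292.4 m/s.
By the Tsiolkovsky rocket equation, m₀/m_f = exp(Δv / v_e) = exp(4930 / 4292.4) = exp(1.1485) = 3.1536.
m_f = 397,400 / 3.1536 = 126,015 kg, so propellant = m₀ − m_f = 397,400 − 126,015 = 271,385 kg.

propellant mass ≈ 271000 kg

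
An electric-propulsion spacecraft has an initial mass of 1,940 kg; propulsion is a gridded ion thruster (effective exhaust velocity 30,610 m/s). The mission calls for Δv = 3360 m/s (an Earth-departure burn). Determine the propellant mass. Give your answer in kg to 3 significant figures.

Rocket equation: m₀/m_f = exp(Δv / v_e) = exp(3360 / 30610.0) = exp(0.1098) = 1.1160.
m_f = 1,940 / 1.1160 = 1,738.35 kg, so propellant = m₀ − m_f = 1,940 − 1,738.35 = 201.65 kg.

propellant mass ≈ 202 kg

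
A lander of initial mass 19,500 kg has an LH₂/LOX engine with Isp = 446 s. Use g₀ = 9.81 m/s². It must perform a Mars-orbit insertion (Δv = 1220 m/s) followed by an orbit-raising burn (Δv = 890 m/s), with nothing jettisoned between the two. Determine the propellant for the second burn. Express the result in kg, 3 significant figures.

propellant for the second burn ≈ 2720 kg

v_e = Isp · g₀ = 446 × 9.81 = 4375.3 m/s.
After the first burn: m = 19500 × exp(−1220/4375.3) = 19500 × 0.75666 = 14,754.9 kg.
After the second burn: m = 14,754.9 × exp(−890/4375.3) = 14,754.9 × 0.81594 = 12,039.1 kg.
Second-burn propellant = 14,754.9 − 12,039.1 = 2,715.8 kg.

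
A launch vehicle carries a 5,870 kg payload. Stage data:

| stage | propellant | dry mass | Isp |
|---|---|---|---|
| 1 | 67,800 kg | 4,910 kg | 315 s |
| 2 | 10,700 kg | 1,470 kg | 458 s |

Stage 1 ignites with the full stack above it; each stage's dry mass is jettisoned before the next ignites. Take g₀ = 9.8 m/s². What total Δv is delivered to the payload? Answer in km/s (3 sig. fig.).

Δv ≈ 8.28 km/s

Ignition mass of stage 1 = 67,800+4,910 + 10,700+1,470 + 5,870 = 90,750 kg.
Stage 1: m₀ = 90,750 kg, m_f = 90,750 − 67,800 = 22,950 kg; Δv = 315×9.8×ln(3.954) = 3087.0×1.3748 ≈ 4244 m/s.
Stage 2: m₀ = 18,040 kg, m_f = 18,040 − 10,700 = 7,340 kg; Δv = 458×9.8×ln(2.458) = 4488.4×0.8993 ≈ 4036 m/s.
Total Δv = 4244 + 4036 = 8280 m/s.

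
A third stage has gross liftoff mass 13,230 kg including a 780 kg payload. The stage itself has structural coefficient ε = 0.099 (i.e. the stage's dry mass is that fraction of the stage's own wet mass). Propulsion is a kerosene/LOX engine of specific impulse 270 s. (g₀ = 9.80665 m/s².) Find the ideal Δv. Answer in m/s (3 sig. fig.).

Stage wet mass = m₀ − payload = 13,230 − 780 = 12,450 kg.
Stage dry mass = ε × stage wet mass = 0.099 × 12,450 = 1,232.55 kg.
Burnout mass m_f = stage dry + payload = 1,232.55 + 780 = 2,012.55 kg.
v_e = Isp · g₀ = 270 × 9.80665 = 2647.8 m/s.
Δv = v_e · ln(13,230/2,012.55) = 2647.8 × ln(6.574) = 2647.8 × 1.8831 ≈ 4986 m/s.

Δv ≈ 4990 m/s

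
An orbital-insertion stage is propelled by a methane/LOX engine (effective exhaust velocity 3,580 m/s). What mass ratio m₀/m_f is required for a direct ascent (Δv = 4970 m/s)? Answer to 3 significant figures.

mass ratio ≈ 4.01

Rocket equation: m₀/m_f = exp(Δv / v_e) = exp(4970 / 3580.0) = exp(1.3883) = 4.0079.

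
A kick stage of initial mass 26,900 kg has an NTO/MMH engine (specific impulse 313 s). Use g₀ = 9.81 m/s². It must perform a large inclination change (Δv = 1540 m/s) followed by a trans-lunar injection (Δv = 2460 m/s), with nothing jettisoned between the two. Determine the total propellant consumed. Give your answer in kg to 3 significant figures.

v_e = Isp · g₀ = 313 × 9.81 = 3070.5 m/s.
After the first burn: m = 26900 × exp(−1540/3070.5) = 26900 × 0.60560 = 16,290.6 kg.
After the second burn: m = 16,290.6 × exp(−2460/3070.5) = 16,290.6 × 0.44881 = 7,311.38 kg.
Total propellant = m₀ − m_final = 26900 − 7,311.38 = 19,588.62 kg.

total propellant consumed ≈ 19600 kg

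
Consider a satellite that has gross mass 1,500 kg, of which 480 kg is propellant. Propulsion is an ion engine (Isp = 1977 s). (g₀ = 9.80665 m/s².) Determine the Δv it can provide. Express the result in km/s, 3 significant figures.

Δv ≈ 7.48 km/s

v_e = Isp · g₀ = 1977 × 9.80665 = 19387.7 m/s.
m_f = m₀ − m_prop = 1,500 − 480 = 1,020 kg.
Using Δv = v_e ln(m₀/m_f): Δv = v_e · ln(m₀/m_f) = 19387.7 × ln(1.471) = 19387.7 × 0.3857 ≈ 7477.1 m/s.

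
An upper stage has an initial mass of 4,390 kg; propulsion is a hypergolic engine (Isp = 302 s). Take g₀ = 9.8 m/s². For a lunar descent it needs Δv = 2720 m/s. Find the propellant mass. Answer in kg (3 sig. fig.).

v_e = Isp · g₀ = 302 × 9.8 = 2959.6 m/s.
From the ideal rocket equation, m₀/m_f = exp(Δv / v_e) = exp(2720 / 2959.6) = exp(0.9190) = 2.5069.
m_f = 4,390 / 2.5069 = 1,751.17 kg, so propellant = m₀ − m_f = 4,390 − 1,751.17 = 2,638.83 kg.

propellant mass ≈ 2640 kg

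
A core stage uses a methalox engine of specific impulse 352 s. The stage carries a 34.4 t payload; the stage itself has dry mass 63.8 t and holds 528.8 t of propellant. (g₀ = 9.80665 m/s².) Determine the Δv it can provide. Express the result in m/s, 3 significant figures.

v_e = Isp · g₀ = 352 × 9.80665 = 3451.9 m/s.
m₀ = payload + dry + propellant = 34.4 + 63.8 + 528.8 = 627 t.
m_f = payload + dry = 34.4 + 63.8 = 98.2 t.
From the ideal rocket equation, Δv = v_e · ln(m₀/m_f) = 3451.9 × ln(6.385) = 3451.9 × 1.8539 ≈ 6399.7 m/s.

Δv ≈ 6400 m/s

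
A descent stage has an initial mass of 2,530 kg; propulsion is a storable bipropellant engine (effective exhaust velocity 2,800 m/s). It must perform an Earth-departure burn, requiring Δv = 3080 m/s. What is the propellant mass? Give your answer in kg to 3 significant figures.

propellant mass ≈ 1690 kg

m₀/m_f = exp(Δv / v_e) = exp(3080 / 2800.0) = exp(1.1000) = 3.0042.
m_f = 2,530 / 3.0042 = 842.154 kg, so propellant = m₀ − m_f = 2,530 − 842.154 = 1,687.846 kg.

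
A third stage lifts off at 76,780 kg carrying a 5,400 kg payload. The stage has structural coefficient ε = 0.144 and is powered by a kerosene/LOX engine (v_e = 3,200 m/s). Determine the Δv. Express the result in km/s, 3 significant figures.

Stage wet mass = m₀ − payload = 76,780 − 5,400 = 71,380 kg.
Stage dry mass = ε × stage wet mass = 0.144 × 71,380 = 10,278.7 kg.
Burnout mass m_f = stage dry + payload = 10,278.7 + 5,400 = 15,678.7 kg.
Δv = v_e · ln(76,780/15,678.7) = 3200.0 × ln(4.897) = 3200.0 × 1.5886 ≈ 5084 m/s.

Δv ≈ 5.08 km/s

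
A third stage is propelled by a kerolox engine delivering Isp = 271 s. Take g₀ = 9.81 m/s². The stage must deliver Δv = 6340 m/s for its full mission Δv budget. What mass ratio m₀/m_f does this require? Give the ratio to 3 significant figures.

mass ratio ≈ 10.9

v_e = Isp · g₀ = 271 × 9.81 = 2658.5 m/s.
Rocket equation: m₀/m_f = exp(Δv / v_e) = exp(6340 / 2658.5) = exp(2.3848) = 10.8568.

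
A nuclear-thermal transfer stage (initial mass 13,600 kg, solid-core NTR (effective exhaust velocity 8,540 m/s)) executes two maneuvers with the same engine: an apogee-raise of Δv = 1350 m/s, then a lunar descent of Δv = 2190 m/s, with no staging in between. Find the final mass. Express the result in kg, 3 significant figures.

After the first burn: m = 13600 × exp(−1350/8540.0) = 13600 × 0.85378 = 11,611.4 kg.
After the second burn: m = 11,611.4 × exp(−2190/8540.0) = 11,611.4 × 0.77380 = 8,984.9 kg.

final mass ≈ 8980 kg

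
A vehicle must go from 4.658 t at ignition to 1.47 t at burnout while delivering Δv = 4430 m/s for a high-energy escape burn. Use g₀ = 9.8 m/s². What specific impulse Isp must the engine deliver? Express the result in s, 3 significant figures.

Isp ≈ 392 s

ln(m₀/m_f) = ln(4658/1470) = ln(3.169) = 1.1533.
By the Tsiolkovsky rocket equation, v_e = Δv / ln(m₀/m_f) = 4430 / 1.1533 = 3841.1 m/s.
Isp = v_e / g₀ = 3841.1 / 9.8 = 391.9 s.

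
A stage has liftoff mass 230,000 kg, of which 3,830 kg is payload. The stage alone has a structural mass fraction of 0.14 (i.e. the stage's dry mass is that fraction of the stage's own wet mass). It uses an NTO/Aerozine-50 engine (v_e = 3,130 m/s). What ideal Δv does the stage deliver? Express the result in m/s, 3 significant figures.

Stage wet mass = m₀ − payload = 230,000 − 3,830 = 226,170 kg.
Stage dry mass = ε × stage wet mass = 0.14 × 226,170 = 31,663.8 kg.
Burnout mass m_f = stage dry + payload = 31,663.8 + 3,830 = 35,493.8 kg.
Δv = v_e · ln(230,000/35,493.8) = 3130.0 × ln(6.48) = 3130.0 × 1.8687 ≈ 5849 m/s.

Δv ≈ 5850 m/s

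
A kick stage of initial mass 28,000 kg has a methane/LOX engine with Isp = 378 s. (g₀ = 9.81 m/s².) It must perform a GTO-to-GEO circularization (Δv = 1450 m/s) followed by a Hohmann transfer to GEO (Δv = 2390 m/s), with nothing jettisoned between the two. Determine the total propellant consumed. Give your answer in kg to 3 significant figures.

v_e = Isp · g₀ = 378 × 9.81 = 3708.2 m/s.
After the first burn: m = 28000 × exp(−1450/3708.2) = 28000 × 0.67636 = 18,938.1 kg.
After the second burn: m = 18,938.1 × exp(−2390/3708.2) = 18,938.1 × 0.52491 = 9,940.8 kg.
Total propellant = m₀ − m_final = 28000 − 9,940.8 = 18,059.2 kg.

total propellant consumed ≈ 18100 kg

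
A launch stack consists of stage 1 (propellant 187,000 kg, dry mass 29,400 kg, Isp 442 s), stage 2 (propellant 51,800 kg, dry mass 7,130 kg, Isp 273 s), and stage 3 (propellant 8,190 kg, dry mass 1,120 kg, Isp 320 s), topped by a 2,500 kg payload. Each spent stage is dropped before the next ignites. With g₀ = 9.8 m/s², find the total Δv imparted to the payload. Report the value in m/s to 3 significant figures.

Δv ≈ 11800 m/s

Ignition mass of stage 1 = 187,000+29,400 + 51,800+7,130 + 8,190+1,120 + 2,500 = 287,140 kg.
Stage 1: m₀ = 287,140 kg, m_f = 287,140 − 187,000 = 100,140 kg; Δv = 442×9.8×ln(2.867) = 4331.6×1.0534 ≈ 4563 m/s.
Stage 2: m₀ = 70,740 kg, m_f = 70,740 − 51,800 = 18,940 kg; Δv = 273×9.8×ln(3.735) = 2675.4×1.3177 ≈ 3525 m/s.
Stage 3: m₀ = 11,810 kg, m_f = 11,810 − 8,190 = 3,620 kg; Δv = 320×9.8×ln(3.262) = 3136.0×1.1825 ≈ 3708 m/s.
Total Δv = 4563 + 3525 + 3708 = 11796 m/s.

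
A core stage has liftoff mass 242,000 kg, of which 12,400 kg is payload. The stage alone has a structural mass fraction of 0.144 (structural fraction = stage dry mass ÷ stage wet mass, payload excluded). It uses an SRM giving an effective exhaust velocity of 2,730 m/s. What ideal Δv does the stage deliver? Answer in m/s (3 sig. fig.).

Stage wet mass = m₀ − payload = 242,000 − 12,400 = 229,600 kg.
Stage dry mass = ε × stage wet mass = 0.144 × 229,600 = 33,062.4 kg.
Burnout mass m_f = stage dry + payload = 33,062.4 + 12,400 = 45,462.4 kg.
Δv = v_e · ln(242,000/45,462.4) = 2730.0 × ln(5.323) = 2730.0 × 1.6721 ≈ 4565 m/s.

Δv ≈ 4560 m/s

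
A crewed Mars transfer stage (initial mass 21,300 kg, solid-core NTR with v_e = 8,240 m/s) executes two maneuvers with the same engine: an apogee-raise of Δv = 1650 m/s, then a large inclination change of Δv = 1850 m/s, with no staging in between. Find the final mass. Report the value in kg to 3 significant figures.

After the first burn: m = 21300 × exp(−1650/8240.0) = 21300 × 0.81853 = 17,434.7 kg.
After the second burn: m = 17,434.7 × exp(−1850/8240.0) = 17,434.7 × 0.79890 = 13,928.6 kg.

final mass ≈ 13900 kg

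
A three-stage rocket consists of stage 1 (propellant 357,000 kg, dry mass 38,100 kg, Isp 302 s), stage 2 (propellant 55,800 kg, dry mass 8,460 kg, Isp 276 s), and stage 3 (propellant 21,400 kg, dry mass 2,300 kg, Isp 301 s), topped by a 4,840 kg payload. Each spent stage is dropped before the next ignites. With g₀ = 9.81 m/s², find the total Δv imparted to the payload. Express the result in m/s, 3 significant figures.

Ignition mass of stage 1 = 357,000+38,100 + 55,800+8,460 + 21,400+2,300 + 4,840 = 487,900 kg.
Stage 1: m₀ = 487,900 kg, m_f = 487,900 − 357,000 = 130,900 kg; Δv = 302×9.81×ln(3.727) = 2962.6×1.3157 ≈ 3898 m/s.
Stage 2: m₀ = 92,800 kg, m_f = 92,800 − 55,800 = 37,000 kg; Δv = 276×9.81×ln(2.508) = 2707.6×0.9195 ≈ 2490 m/s.
Stage 3: m₀ = 28,540 kg, m_f = 28,540 − 21,400 = 7,140 kg; Δv = 301×9.81×ln(3.997) = 2952.8×1.3856 ≈ 4091 m/s.
Total Δv = 3898 + 2490 + 4091 = 10479 m/s.

Δv ≈ 10500 m/s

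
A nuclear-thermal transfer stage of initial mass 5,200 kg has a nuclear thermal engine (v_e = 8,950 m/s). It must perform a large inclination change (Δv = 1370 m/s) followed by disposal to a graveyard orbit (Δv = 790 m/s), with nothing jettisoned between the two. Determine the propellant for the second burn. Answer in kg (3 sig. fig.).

After the first burn: m = 5200 × exp(−1370/8950.0) = 5200 × 0.85807 = 4,461.96 kg.
After the second burn: m = 4,461.96 × exp(−790/8950.0) = 4,461.96 × 0.91552 = 4,085.01 kg.
Second-burn propellant = 4,461.96 − 4,085.01 = 376.95 kg.

propellant for the second burn ≈ 377 kg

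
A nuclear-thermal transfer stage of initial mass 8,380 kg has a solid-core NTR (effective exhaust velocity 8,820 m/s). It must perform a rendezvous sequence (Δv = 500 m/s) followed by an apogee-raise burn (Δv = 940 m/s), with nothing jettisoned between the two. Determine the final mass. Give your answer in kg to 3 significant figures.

After the first burn: m = 8380 × exp(−500/8820.0) = 8380 × 0.94489 = 7,918.18 kg.
After the second burn: m = 7,918.18 × exp(−940/8820.0) = 7,918.18 × 0.89891 = 7,117.73 kg.

final mass ≈ 7120 kg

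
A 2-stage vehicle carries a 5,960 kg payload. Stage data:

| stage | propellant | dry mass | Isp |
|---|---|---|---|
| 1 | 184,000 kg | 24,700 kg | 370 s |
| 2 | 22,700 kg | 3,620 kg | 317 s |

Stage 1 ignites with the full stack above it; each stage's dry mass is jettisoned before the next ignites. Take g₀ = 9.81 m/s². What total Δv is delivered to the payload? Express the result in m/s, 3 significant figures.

Δv ≈ 9010 m/s

Ignition mass of stage 1 = 184,000+24,700 + 22,700+3,620 + 5,960 = 240,980 kg.
Stage 1: m₀ = 240,980 kg, m_f = 240,980 − 184,000 = 56,980 kg; Δv = 370×9.81×ln(4.229) = 3629.7×1.4420 ≈ 5234 m/s.
Stage 2: m₀ = 32,280 kg, m_f = 32,280 − 22,700 = 9,580 kg; Δv = 317×9.81×ln(3.37) = 3109.8×1.2148 ≈ 3778 m/s.
Total Δv = 5234 + 3778 = 9012 m/s.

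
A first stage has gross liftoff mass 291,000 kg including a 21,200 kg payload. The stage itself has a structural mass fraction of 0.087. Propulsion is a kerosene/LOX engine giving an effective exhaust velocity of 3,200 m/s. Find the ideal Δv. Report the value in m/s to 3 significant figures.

Stage wet mass = m₀ − payload = 291,000 − 21,200 = 269,800 kg.
Stage dry mass = ε × stage wet mass = 0.087 × 269,800 = 23,472.6 kg.
Burnout mass m_f = stage dry + payload = 23,472.6 + 21,200 = 44,672.6 kg.
By the Tsiolkovsky rocket equation, Δv = v_e · ln(291,000/44,672.6) = 3200.0 × ln(6.514) = 3200.0 × 1.8740 ≈ 5997 m/s.

Δv ≈ 6000 m/s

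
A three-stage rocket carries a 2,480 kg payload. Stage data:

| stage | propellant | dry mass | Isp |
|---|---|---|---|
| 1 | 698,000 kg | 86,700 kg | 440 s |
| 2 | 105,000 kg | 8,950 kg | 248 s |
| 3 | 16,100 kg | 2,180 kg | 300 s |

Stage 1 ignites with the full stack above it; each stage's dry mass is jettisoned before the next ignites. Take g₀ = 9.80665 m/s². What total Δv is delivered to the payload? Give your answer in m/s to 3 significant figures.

Δv ≈ 14200 m/s

Ignition mass of stage 1 = 698,000+86,700 + 105,000+8,950 + 16,100+2,180 + 2,480 = 919,410 kg.
Stage 1: m₀ = 919,410 kg, m_f = 919,410 − 698,000 = 221,410 kg; Δv = 440×9.80665×ln(4.153) = 4314.9×1.4237 ≈ 6143 m/s.
Stage 2: m₀ = 134,710 kg, m_f = 134,710 − 105,000 = 29,710 kg; Δv = 248×9.80665×ln(4.534) = 2432.0×1.5116 ≈ 3676 m/s.
Stage 3: m₀ = 20,760 kg, m_f = 20,760 − 16,100 = 4,660 kg; Δv = 300×9.80665×ln(4.455) = 2942.0×1.4940 ≈ 4395 m/s.
Total Δv = 6143 + 3676 + 4395 = 14214 m/s.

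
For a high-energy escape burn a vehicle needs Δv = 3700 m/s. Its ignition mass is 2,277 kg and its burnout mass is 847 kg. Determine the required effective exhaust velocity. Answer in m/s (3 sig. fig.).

ln(m₀/m_f) = ln(2277/847) = ln(2.688) = 0.9889.
From the ideal rocket equation, v_e = Δv / ln(m₀/m_f) = 3700 / 0.9889 = 3741.5 m/s.

v_e ≈ 3740 m/s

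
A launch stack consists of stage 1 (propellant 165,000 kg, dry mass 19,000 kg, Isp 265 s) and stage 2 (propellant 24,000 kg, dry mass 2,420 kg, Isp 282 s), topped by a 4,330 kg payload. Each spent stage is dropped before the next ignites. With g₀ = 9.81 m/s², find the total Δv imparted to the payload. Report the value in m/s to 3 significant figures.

Ignition mass of stage 1 = 165,000+19,000 + 24,000+2,420 + 4,330 = 214,750 kg.
Stage 1: m₀ = 214,750 kg, m_f = 214,750 − 165,000 = 49,750 kg; Δv = 265×9.81×ln(4.317) = 2599.7×1.4625 ≈ 3802 m/s.
Stage 2: m₀ = 30,750 kg, m_f = 30,750 − 24,000 = 6,750 kg; Δv = 282×9.81×ln(4.556) = 2766.4×1.5163 ≈ 4195 m/s.
Total Δv = 3802 + 4195 = 7997 m/s.

Δv ≈ 8000 m/s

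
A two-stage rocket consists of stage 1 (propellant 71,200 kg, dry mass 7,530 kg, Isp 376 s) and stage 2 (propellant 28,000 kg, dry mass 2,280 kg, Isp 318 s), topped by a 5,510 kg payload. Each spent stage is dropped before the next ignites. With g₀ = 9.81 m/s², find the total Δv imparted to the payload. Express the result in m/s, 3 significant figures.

Δv ≈ 8340 m/s

Ignition mass of stage 1 = 71,200+7,530 + 28,000+2,280 + 5,510 = 114,520 kg.
Stage 1: m₀ = 114,520 kg, m_f = 114,520 − 71,200 = 43,320 kg; Δv = 376×9.81×ln(2.644) = 3688.6×0.9721 ≈ 3586 m/s.
Stage 2: m₀ = 35,790 kg, m_f = 35,790 − 28,000 = 7,790 kg; Δv = 318×9.81×ln(4.594) = 3119.6×1.5248 ≈ 4757 m/s.
Total Δv = 3586 + 4757 = 8343 m/s.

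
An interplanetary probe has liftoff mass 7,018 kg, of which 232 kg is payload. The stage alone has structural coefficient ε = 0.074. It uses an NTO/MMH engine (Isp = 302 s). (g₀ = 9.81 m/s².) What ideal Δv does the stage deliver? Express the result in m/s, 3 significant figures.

Stage wet mass = m₀ − payload = 7,018 − 232 = 6,786 kg.
Stage dry mass = ε × stage wet mass = 0.074 × 6,786 = 502.164 kg.
Burnout mass m_f = stage dry + payload = 502.164 + 232 = 734.164 kg.
v_e = Isp · g₀ = 302 × 9.81 = 2962.6 m/s.
Δv = v_e · ln(7,018/734.164) = 2962.6 × ln(9.559) = 2962.6 × 2.2575 ≈ 6688 m/s.

Δv ≈ 6690 m/s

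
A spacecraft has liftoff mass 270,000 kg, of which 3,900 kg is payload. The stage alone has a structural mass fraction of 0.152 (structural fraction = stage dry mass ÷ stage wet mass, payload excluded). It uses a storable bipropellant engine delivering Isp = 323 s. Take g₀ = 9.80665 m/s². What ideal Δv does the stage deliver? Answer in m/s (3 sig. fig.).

Δv ≈ 5720 m/s

Stage wet mass = m₀ − payload = 270,000 − 3,900 = 266,100 kg.
Stage dry mass = ε × stage wet mass = 0.152 × 266,100 = 40,447.2 kg.
Burnout mass m_f = stage dry + payload = 40,447.2 + 3,900 = 44,347.2 kg.
v_e = Isp · g₀ = 323 × 9.80665 = 3167.5 m/s.
From the ideal rocket equation, Δv = v_e · ln(270,000/44,347.2) = 3167.5 × ln(6.088) = 3167.5 × 1.8064 ≈ 5722 m/s.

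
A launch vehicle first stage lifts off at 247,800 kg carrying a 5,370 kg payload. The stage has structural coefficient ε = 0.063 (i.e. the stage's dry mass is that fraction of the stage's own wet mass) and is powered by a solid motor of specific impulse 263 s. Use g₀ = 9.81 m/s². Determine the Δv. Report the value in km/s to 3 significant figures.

Stage wet mass = m₀ − payload = 247,800 − 5,370 = 242,430 kg.
Stage dry mass = ε × stage wet mass = 0.063 × 242,430 = 15,273.1 kg.
Burnout mass m_f = stage dry + payload = 15,273.1 + 5,370 = 20,643.1 kg.
v_e = Isp · g₀ = 263 × 9.81 = 2580.0 m/s.
From the ideal rocket equation, Δv = v_e · ln(247,800/20,643.1) = 2580.0 × ln(12) = 2580.0 × 2.4852 ≈ 6412 m/s.

Δv ≈ 6.41 km/s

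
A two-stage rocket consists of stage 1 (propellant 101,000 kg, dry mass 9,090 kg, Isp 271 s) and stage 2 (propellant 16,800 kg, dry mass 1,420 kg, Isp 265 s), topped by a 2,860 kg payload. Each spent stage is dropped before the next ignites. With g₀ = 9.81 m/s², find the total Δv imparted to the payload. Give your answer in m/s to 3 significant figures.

Ignition mass of stage 1 = 101,000+9,090 + 16,800+1,420 + 2,860 = 131,170 kg.
Stage 1: m₀ = 131,170 kg, m_f = 131,170 − 101,000 = 30,170 kg; Δv = 271×9.81×ln(4.348) = 2658.5×1.4696 ≈ 3907 m/s.
Stage 2: m₀ = 21,080 kg, m_f = 21,080 − 16,800 = 4,280 kg; Δv = 265×9.81×ln(4.925) = 2599.7×1.5944 ≈ 4145 m/s.
Total Δv = 3907 + 4145 = 8052 m/s.

Δv ≈ 8050 m/s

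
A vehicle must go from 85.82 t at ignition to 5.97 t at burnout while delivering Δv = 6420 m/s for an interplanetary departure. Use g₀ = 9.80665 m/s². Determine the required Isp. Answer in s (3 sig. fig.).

Isp ≈ 246 s

ln(m₀/m_f) = ln(85820/5970) = ln(14.38) = 2.6655.
Using Δv = v_e ln(m₀/m_f): v_e = Δv / ln(m₀/m_f) = 6420 / 2.6655 = 2408.5 m/s.
Isp = v_e / g₀ = 2408.5 / 9.80665 = 245.6 s.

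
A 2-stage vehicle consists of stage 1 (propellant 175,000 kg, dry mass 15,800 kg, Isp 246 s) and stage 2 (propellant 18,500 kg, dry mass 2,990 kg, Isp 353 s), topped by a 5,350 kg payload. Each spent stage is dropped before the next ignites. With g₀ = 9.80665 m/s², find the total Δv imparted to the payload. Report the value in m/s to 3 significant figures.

Ignition mass of stage 1 = 175,000+15,800 + 18,500+2,990 + 5,350 = 217,640 kg.
Stage 1: m₀ = 217,640 kg, m_f = 217,640 − 175,000 = 42,640 kg; Δv = 246×9.80665×ln(5.104) = 2412.4×1.6300 ≈ 3932 m/s.
Stage 2: m₀ = 26,840 kg, m_f = 26,840 − 18,500 = 8,340 kg; Δv = 353×9.80665×ln(3.218) = 3461.7×1.1688 ≈ 4046 m/s.
Total Δv = 3932 + 4046 = 7978 m/s.

Δv ≈ 7980 m/s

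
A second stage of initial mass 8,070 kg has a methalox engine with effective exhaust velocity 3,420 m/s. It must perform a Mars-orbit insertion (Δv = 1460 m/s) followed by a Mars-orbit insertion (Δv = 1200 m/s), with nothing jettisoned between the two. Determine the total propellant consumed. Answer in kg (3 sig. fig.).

After the first burn: m = 8070 × exp(−1460/3420.0) = 8070 × 0.65253 = 5,265.92 kg.
After the second burn: m = 5,265.92 × exp(−1200/3420.0) = 5,265.92 × 0.70407 = 3,707.58 kg.
Total propellant = m₀ − m_final = 8070 − 3,707.58 = 4,362.42 kg.

total propellant consumed ≈ 4360 kg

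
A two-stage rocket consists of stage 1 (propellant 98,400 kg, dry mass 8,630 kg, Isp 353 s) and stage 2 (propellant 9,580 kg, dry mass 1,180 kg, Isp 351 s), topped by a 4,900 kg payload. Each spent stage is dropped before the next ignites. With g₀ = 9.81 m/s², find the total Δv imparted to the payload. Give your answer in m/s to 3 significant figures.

Ignition mass of stage 1 = 98,400+8,630 + 9,580+1,180 + 4,900 = 122,690 kg.
Stage 1: m₀ = 122,690 kg, m_f = 122,690 − 98,400 = 24,290 kg; Δv = 353×9.81×ln(5.051) = 3462.9×1.6196 ≈ 5609 m/s.
Stage 2: m₀ = 15,660 kg, m_f = 15,660 − 9,580 = 6,080 kg; Δv = 351×9.81×ln(2.576) = 3443.3×0.9461 ≈ 3258 m/s.
Total Δv = 5609 + 3258 = 8867 m/s.

Δv ≈ 8870 m/s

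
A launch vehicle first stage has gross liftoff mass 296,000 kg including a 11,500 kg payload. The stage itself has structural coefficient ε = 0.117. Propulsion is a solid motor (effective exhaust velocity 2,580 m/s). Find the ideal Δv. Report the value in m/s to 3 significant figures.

Δv ≈ 4870 m/s

Stage wet mass = m₀ − payload = 296,000 − 11,500 = 284,500 kg.
Stage dry mass = ε × stage wet mass = 0.117 × 284,500 = 33,286.5 kg.
Burnout mass m_f = stage dry + payload = 33,286.5 + 11,500 = 44,786.5 kg.
By the Tsiolkovsky rocket equation, Δv = v_e · ln(296,000/44,786.5) = 2580.0 × ln(6.609) = 2580.0 × 1.8885 ≈ 4872 m/s.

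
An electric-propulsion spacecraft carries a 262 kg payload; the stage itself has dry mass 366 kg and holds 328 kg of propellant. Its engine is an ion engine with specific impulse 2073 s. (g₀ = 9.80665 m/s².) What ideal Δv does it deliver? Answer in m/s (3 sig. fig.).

v_e = Isp · g₀ = 2073 × 9.80665 = 20329.2 m/s.
m₀ = payload + dry + propellant = 262 + 366 + 328 = 956 kg.
m_f = payload + dry = 262 + 366 = 628 kg.
From the ideal rocket equation, Δv = v_e · ln(m₀/m_f) = 20329.2 × ln(1.522) = 20329.2 × 0.4202 ≈ 8542.7 m/s.

Δv ≈ 8540 m/s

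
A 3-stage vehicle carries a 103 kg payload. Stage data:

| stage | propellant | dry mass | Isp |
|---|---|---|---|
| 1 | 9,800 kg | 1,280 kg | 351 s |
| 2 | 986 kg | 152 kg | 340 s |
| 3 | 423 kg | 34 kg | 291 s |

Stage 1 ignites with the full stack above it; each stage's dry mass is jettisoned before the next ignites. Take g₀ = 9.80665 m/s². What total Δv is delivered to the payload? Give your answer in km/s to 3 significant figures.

Ignition mass of stage 1 = 9,800+1,280 + 986+152 + 423+34 + 103 = 12,778 kg.
Stage 1: m₀ = 12,778 kg, m_f = 12,778 − 9,800 = 2,978 kg; Δv = 351×9.80665×ln(4.291) = 3442.1×1.4565 ≈ 5013 m/s.
Stage 2: m₀ = 1,698 kg, m_f = 1,698 − 986 = 712 kg; Δv = 340×9.80665×ln(2.385) = 3334.3×0.8691 ≈ 2898 m/s.
Stage 3: m₀ = 560 kg, m_f = 560 − 423 = 137 kg; Δv = 291×9.80665×ln(4.088) = 2853.7×1.4080 ≈ 4018 m/s.
Total Δv = 5013 + 2898 + 4018 = 11929 m/s.

Δv ≈ 11.9 km/s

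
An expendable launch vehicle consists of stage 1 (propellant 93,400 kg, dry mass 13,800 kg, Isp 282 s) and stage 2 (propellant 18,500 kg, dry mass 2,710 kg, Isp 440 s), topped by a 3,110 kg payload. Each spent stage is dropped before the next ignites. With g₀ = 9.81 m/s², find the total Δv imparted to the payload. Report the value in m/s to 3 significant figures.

Δv ≈ 9600 m/s

Ignition mass of stage 1 = 93,400+13,800 + 18,500+2,710 + 3,110 = 131,520 kg.
Stage 1: m₀ = 131,520 kg, m_f = 131,520 − 93,400 = 38,120 kg; Δv = 282×9.81×ln(3.45) = 2766.4×1.2384 ≈ 3426 m/s.
Stage 2: m₀ = 24,320 kg, m_f = 24,320 − 18,500 = 5,820 kg; Δv = 440×9.81×ln(4.179) = 4316.4×1.4300 ≈ 6172 m/s.
Total Δv = 3426 + 6172 = 9598 m/s.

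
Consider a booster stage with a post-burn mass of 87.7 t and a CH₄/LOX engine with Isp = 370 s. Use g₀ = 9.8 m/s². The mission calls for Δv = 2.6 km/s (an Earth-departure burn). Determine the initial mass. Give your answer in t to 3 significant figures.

v_e = Isp · g₀ = 370 × 9.8 = 3626.0 m/s.
By the Tsiolkovsky rocket equation, m₀/m_f = exp(Δv / v_e) = exp(2600 / 3626.0) = exp(0.7170) = 2.0484.
m₀ = m_f × 2.0484 = 87.7 × 2.0484 = 179.645 t.

initial mass ≈ 180 t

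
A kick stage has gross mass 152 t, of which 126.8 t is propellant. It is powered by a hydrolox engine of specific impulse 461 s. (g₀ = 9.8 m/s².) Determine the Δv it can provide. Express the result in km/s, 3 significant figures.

v_e = Isp · g₀ = 461 × 9.8 = 4517.8 m/s.
m_f = m₀ − m_prop = 152 − 126.8 = 25.2 t.
Δv = v_e · ln(m₀/m_f) = 4517.8 × ln(6.032) = 4517.8 × 1.7970 ≈ 8118.7 m/s.

Δv ≈ 8.12 km/s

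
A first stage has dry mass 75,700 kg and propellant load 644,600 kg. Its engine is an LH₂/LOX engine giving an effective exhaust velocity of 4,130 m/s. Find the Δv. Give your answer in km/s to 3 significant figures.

m₀ = m_dry + m_prop = 75,700 + 644,600 = 720,300 kg.
From the ideal rocket equation, Δv = v_e · ln(m₀/m_f) = 4130.0 × ln(9.515) = 4130.0 × 2.2529 ≈ 9304.4 m/s.

Δv ≈ 9.30 km/s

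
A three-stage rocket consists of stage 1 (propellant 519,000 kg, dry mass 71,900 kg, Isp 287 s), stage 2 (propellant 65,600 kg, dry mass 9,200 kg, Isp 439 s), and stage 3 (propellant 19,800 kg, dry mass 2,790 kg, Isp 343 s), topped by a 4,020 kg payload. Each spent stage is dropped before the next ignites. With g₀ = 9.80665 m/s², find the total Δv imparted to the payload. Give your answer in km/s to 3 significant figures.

Δv ≈ 13.0 km/s

Ignition mass of stage 1 = 519,000+71,900 + 65,600+9,200 + 19,800+2,790 + 4,020 = 692,310 kg.
Stage 1: m₀ = 692,310 kg, m_f = 692,310 − 519,000 = 173,310 kg; Δv = 287×9.80665×ln(3.995) = 2814.5×1.3850 ≈ 3898 m/s.
Stage 2: m₀ = 101,410 kg, m_f = 101,410 − 65,600 = 35,810 kg; Δv = 439×9.80665×ln(2.832) = 4305.1×1.0409 ≈ 4481 m/s.
Stage 3: m₀ = 26,610 kg, m_f = 26,610 − 19,800 = 6,810 kg; Δv = 343×9.80665×ln(3.907) = 3363.7×1.3629 ≈ 4584 m/s.
Total Δv = 3898 + 4481 + 4584 = 12963 m/s.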